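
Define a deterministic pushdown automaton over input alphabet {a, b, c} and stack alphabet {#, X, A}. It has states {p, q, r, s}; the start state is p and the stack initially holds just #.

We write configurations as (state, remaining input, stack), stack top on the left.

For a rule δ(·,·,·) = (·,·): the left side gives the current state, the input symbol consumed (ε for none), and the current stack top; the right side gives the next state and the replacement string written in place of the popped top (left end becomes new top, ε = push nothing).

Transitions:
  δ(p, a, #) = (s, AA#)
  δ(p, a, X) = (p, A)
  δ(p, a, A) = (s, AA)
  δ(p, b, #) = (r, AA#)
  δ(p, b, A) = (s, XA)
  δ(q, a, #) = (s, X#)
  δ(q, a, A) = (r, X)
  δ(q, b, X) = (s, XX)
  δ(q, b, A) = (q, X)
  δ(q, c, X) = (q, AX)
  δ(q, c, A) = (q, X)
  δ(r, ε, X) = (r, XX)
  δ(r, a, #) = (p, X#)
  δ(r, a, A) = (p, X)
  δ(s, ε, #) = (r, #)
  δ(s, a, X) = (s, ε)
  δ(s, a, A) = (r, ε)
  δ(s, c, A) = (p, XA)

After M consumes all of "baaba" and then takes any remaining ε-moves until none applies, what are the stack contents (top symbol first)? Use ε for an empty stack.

(p, baaba, #) ⊢ (r, aaba, AA#) ⊢ (p, aba, XA#) ⊢ (p, ba, AA#) ⊢ (s, a, XAA#) ⊢ (s, ε, AA#)
All input consumed in state s with stack AA#.

AA#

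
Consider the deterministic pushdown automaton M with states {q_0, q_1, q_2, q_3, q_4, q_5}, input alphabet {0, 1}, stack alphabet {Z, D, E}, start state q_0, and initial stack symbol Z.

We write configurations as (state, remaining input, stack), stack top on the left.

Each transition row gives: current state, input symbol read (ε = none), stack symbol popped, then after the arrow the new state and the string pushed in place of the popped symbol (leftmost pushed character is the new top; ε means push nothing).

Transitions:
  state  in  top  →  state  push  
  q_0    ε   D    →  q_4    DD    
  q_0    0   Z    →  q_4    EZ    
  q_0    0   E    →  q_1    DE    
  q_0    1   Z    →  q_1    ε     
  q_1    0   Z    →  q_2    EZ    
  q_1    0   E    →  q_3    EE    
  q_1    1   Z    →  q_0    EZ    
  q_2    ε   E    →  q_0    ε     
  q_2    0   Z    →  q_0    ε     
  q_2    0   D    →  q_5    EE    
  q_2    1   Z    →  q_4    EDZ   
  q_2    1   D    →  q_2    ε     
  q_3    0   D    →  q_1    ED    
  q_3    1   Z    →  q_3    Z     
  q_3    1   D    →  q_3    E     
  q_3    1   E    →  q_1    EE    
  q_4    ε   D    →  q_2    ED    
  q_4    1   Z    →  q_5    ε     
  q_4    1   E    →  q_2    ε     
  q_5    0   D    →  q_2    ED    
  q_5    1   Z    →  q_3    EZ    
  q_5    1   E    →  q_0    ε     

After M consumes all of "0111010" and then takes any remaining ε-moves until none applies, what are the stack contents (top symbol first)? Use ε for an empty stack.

DEZ

(q_0, 0111010, Z)
  read 0, top Z: go to q_4, push EZ → (q_4, 111010, EZ)
  read 1, top E: go to q_2, push ε → (q_2, 11010, Z)
  read 1, top Z: go to q_4, push EDZ → (q_4, 1010, EDZ)
  read 1, top E: go to q_2, push ε → (q_2, 010, DZ)
  read 0, top D: go to q_5, push EE → (q_5, 10, EEZ)
  read 1, top E: go to q_0, push ε → (q_0, 0, EZ)
  read 0, top E: go to q_1, push DE → (q_1, ε, DEZ)
All input consumed in state q_1 with stack DEZ.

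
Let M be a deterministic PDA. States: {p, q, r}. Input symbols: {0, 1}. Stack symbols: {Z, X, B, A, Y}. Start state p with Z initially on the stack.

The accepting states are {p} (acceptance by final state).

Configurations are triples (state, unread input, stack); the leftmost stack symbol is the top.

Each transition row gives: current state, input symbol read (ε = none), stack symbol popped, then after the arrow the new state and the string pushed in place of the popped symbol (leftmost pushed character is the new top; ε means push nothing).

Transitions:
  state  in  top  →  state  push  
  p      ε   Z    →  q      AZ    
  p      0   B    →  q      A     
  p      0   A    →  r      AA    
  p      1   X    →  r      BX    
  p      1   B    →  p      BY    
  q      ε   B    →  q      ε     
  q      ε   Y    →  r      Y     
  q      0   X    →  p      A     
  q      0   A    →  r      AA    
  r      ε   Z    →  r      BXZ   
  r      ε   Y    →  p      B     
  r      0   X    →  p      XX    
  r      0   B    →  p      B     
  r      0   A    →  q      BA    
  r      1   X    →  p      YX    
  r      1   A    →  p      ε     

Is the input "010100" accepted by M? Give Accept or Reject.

(p, 010100, Z)
  ε-move, top Z: go to q, push AZ → (q, 010100, AZ)
  read 0, top A: go to r, push AA → (r, 10100, AAZ)
  read 1, top A: go to p, push ε → (p, 0100, AZ)
  read 0, top A: go to r, push AA → (r, 100, AAZ)
  read 1, top A: go to p, push ε → (p, 00, AZ)
  read 0, top A: go to r, push AA → (r, 0, AAZ)
  read 0, top A: go to q, push BA → (q, ε, BAAZ)
  ε-move, top B: go to q, push ε → (q, ε, AAZ)
All input consumed; state q ∉ F and no further ε-move applies.

Reject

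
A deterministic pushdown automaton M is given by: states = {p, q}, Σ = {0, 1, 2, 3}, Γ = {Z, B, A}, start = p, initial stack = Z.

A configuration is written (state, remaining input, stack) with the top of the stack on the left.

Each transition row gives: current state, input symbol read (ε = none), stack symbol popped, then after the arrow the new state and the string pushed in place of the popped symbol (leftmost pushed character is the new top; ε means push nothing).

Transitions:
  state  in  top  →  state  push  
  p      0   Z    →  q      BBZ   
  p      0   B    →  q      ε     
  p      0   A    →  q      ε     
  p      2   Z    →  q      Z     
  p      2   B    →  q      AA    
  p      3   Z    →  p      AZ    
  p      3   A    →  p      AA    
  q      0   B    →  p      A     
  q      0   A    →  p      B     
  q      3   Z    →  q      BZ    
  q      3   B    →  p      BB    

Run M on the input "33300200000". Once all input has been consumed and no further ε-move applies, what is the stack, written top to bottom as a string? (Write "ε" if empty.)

BZ

(p, 33300200000, Z) ⊢ (p, 3300200000, AZ) ⊢ (p, 300200000, AAZ) ⊢ (p, 00200000, AAAZ) ⊢ (q, 0200000, AAZ) ⊢ (p, 200000, BAZ) ⊢ (q, 00000, AAAZ) ⊢ (p, 0000, BAAZ) ⊢ (q, 000, AAZ) ⊢ (p, 00, BAZ) ⊢ (q, 0, AZ) ⊢ (p, ε, BZ)
All input consumed in state p with stack BZ.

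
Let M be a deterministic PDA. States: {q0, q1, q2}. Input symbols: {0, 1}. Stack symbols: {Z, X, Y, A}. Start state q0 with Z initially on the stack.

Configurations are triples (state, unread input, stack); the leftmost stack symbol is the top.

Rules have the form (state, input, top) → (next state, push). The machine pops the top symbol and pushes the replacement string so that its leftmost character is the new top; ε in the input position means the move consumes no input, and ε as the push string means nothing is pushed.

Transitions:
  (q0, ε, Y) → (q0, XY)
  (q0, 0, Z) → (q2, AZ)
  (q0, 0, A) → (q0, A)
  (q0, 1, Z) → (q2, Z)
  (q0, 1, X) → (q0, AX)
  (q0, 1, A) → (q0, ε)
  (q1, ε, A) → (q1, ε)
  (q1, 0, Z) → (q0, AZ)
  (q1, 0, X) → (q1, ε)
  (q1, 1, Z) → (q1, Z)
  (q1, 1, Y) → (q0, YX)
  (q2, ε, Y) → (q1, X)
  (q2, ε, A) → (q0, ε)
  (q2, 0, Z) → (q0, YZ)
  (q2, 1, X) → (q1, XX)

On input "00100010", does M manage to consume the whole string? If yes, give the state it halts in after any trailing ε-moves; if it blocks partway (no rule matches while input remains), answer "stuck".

(q0, 00100010, Z)
  read 0, top Z: go to q2, push AZ → (q2, 0100010, AZ)
  ε-move, top A: go to q0, push ε → (q0, 0100010, Z)
  read 0, top Z: go to q2, push AZ → (q2, 100010, AZ)
  ε-move, top A: go to q0, push ε → (q0, 100010, Z)
  read 1, top Z: go to q2, push Z → (q2, 00010, Z)
  read 0, top Z: go to q0, push YZ → (q0, 0010, YZ)
  ε-move, top Y: go to q0, push XY → (q0, 0010, XYZ)
No transition for (q0, 0, top X); M blocks with input 0010 remaining.

stuck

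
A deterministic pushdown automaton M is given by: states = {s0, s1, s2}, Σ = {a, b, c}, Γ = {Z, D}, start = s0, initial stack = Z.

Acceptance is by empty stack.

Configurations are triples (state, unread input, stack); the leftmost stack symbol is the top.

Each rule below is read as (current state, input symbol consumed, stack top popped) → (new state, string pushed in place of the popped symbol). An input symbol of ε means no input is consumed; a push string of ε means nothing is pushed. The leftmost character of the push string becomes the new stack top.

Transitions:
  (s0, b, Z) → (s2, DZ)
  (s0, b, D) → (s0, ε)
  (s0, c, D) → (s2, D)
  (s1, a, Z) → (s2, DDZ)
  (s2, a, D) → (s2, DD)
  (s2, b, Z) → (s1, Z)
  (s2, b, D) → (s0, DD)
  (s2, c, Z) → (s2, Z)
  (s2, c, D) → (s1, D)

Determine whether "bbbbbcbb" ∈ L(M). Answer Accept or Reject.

(s0, bbbbbcbb, Z)
  read b, top Z: go to s2, push DZ → (s2, bbbbcbb, DZ)
  read b, top D: go to s0, push DD → (s0, bbbcbb, DDZ)
  read b, top D: go to s0, push ε → (s0, bbcbb, DZ)
  read b, top D: go to s0, push ε → (s0, bcbb, Z)
  read b, top Z: go to s2, push DZ → (s2, cbb, DZ)
  read c, top D: go to s1, push D → (s1, bb, DZ)
No transition applies at (s1, bb, DZ); input not fully consumed.

Reject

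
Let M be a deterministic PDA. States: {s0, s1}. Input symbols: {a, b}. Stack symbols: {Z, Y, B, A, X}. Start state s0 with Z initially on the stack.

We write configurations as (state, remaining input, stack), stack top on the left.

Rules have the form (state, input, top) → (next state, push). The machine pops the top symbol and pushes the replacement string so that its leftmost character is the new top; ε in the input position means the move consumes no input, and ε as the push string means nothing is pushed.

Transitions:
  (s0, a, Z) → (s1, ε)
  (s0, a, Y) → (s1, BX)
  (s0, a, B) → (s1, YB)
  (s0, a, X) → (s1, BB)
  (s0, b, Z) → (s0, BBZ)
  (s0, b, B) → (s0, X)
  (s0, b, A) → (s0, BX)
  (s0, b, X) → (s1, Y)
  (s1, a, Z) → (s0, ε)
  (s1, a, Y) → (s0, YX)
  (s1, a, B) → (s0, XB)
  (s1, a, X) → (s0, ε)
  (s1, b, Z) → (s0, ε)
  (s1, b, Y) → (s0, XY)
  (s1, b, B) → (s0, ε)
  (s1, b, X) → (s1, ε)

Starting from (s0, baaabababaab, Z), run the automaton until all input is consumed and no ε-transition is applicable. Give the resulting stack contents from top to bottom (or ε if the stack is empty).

YBBYBXBBZ

(s0, baaabababaab, Z)
  read b, top Z: go to s0, push BBZ → (s0, aaabababaab, BBZ)
  read a, top B: go to s1, push YB → (s1, aabababaab, YBBZ)
  read a, top Y: go to s0, push YX → (s0, abababaab, YXBBZ)
  read a, top Y: go to s1, push BX → (s1, bababaab, BXXBBZ)
  read b, top B: go to s0, push ε → (s0, ababaab, XXBBZ)
  read a, top X: go to s1, push BB → (s1, babaab, BBXBBZ)
  read b, top B: go to s0, push ε → (s0, abaab, BXBBZ)
  read a, top B: go to s1, push YB → (s1, baab, YBXBBZ)
  read b, top Y: go to s0, push XY → (s0, aab, XYBXBBZ)
  read a, top X: go to s1, push BB → (s1, ab, BBYBXBBZ)
  read a, top B: go to s0, push XB → (s0, b, XBBYBXBBZ)
  read b, top X: go to s1, push Y → (s1, ε, YBBYBXBBZ)
All input consumed in state s1 with stack YBBYBXBBZ.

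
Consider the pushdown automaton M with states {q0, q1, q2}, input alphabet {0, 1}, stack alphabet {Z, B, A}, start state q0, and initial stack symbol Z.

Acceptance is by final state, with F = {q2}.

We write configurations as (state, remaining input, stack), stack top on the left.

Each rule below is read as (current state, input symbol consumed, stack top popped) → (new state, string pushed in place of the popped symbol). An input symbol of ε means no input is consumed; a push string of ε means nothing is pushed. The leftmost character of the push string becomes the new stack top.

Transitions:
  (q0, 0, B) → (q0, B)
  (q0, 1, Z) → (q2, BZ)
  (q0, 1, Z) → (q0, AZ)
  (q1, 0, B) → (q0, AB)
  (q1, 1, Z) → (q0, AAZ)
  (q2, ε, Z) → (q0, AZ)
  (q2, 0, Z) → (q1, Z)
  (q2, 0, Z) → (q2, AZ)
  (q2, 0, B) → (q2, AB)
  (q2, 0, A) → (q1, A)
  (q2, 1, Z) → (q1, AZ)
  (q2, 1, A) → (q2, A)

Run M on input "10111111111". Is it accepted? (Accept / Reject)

Accept

One accepting computation: (q0, 10111111111, Z) ⊢ (q2, 0111111111, BZ) ⊢ (q2, 111111111, ABZ) ⊢ (q2, 11111111, ABZ) ⊢ (q2, 1111111, ABZ) ⊢ (q2, 111111, ABZ) ⊢ (q2, 11111, ABZ) ⊢ (q2, 1111, ABZ) ⊢ (q2, 111, ABZ) ⊢ (q2, 11, ABZ) ⊢ (q2, 1, ABZ) ⊢ (q2, ε, ABZ)
All input consumed and state q2 ∈ F.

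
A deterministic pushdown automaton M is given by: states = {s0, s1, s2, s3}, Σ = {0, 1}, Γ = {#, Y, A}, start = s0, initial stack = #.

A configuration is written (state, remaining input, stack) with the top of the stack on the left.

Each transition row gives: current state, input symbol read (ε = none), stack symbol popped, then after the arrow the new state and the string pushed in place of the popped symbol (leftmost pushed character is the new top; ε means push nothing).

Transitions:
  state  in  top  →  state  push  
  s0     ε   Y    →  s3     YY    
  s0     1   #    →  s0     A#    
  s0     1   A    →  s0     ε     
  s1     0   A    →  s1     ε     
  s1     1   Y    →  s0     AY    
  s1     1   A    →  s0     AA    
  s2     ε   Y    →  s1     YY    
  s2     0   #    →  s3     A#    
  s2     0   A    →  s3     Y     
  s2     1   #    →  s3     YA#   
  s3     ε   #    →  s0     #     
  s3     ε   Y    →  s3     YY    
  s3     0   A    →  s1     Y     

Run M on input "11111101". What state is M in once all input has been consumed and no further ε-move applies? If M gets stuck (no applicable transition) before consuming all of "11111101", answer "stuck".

stuck

(s0, 11111101, #) ⊢ (s0, 1111101, A#) ⊢ (s0, 111101, #) ⊢ (s0, 11101, A#) ⊢ (s0, 1101, #) ⊢ (s0, 101, A#) ⊢ (s0, 01, #)
No transition for (s0, 0, top #); M blocks with input 01 remaining.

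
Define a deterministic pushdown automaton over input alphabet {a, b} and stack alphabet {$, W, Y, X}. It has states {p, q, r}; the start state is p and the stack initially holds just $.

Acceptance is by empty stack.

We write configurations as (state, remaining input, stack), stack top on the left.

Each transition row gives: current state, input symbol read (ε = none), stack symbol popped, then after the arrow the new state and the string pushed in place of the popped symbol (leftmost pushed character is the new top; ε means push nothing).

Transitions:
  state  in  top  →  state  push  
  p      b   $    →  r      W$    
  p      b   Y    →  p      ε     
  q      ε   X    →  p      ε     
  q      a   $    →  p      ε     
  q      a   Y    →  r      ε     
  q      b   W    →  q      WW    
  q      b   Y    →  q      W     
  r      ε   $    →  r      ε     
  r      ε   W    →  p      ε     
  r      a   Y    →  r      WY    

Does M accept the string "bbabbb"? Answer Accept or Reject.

(p, bbabbb, $)
  read b, top $: go to r, push W$ → (r, babbb, W$)
  ε-move, top W: go to p, push ε → (p, babbb, $)
  read b, top $: go to r, push W$ → (r, abbb, W$)
  ε-move, top W: go to p, push ε → (p, abbb, $)
No transition applies at (p, abbb, $); input not fully consumed.

Reject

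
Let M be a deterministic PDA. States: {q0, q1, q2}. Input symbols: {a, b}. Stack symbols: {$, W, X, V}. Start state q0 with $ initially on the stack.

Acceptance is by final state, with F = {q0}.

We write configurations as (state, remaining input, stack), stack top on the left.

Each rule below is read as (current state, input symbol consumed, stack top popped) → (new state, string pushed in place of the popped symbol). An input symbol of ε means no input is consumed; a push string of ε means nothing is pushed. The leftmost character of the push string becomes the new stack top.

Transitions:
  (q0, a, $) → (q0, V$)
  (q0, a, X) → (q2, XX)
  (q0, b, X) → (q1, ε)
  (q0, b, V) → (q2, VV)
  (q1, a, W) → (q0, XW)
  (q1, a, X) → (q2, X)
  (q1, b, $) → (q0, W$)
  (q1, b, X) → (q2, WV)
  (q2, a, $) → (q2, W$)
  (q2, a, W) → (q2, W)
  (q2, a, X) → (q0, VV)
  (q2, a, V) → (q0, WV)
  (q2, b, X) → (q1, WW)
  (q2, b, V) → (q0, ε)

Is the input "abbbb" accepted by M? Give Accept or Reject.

(q0, abbbb, $) ⊢ (q0, bbbb, V$) ⊢ (q2, bbb, VV$) ⊢ (q0, bb, V$) ⊢ (q2, b, VV$) ⊢ (q0, ε, V$)
All input consumed; state q0 ∈ F.

Accept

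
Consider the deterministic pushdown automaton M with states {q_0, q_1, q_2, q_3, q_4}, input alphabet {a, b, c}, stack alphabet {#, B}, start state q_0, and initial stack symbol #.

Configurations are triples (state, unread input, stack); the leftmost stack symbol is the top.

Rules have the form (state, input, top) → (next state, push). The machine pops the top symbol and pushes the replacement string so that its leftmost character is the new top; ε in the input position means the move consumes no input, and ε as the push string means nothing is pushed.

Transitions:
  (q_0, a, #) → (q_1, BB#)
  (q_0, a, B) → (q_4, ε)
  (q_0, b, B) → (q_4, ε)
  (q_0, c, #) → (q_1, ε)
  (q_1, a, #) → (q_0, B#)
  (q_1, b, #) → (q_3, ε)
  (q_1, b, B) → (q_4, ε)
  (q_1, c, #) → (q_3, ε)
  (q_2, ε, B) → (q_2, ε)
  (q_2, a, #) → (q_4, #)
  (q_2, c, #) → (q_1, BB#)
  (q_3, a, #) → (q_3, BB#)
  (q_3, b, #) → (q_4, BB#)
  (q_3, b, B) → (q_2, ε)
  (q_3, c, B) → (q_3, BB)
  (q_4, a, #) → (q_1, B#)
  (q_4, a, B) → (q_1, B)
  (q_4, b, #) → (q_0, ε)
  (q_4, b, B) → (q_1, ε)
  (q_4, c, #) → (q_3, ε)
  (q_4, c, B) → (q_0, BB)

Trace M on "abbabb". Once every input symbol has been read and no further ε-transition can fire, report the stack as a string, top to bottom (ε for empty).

ε

(q_0, abbabb, #) ⊢ (q_1, bbabb, BB#) ⊢ (q_4, babb, B#) ⊢ (q_1, abb, #) ⊢ (q_0, bb, B#) ⊢ (q_4, b, #) ⊢ (q_0, ε, ε)
All input consumed in state q_0 with stack ε.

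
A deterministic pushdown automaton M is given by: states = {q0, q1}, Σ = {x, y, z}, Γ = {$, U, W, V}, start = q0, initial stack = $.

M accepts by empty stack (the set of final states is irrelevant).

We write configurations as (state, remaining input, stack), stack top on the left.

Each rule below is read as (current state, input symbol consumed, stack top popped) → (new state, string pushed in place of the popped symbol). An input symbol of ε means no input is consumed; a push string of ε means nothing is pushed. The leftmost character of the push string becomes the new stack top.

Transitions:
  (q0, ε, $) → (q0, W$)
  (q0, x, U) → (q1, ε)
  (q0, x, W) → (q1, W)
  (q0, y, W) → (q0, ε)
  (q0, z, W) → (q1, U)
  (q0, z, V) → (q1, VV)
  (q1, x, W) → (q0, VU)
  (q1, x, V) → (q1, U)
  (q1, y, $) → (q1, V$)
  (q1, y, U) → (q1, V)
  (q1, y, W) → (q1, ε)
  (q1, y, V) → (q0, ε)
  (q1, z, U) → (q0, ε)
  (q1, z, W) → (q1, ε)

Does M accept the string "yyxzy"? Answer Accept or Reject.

(q0, yyxzy, $) ⊢ (q0, yyxzy, W$) ⊢ (q0, yxzy, $) ⊢ (q0, yxzy, W$) ⊢ (q0, xzy, $) ⊢ (q0, xzy, W$) ⊢ (q1, zy, W$) ⊢ (q1, y, $) ⊢ (q1, ε, V$)
All input consumed; stack is V$, not empty, and no further ε-move applies.

Reject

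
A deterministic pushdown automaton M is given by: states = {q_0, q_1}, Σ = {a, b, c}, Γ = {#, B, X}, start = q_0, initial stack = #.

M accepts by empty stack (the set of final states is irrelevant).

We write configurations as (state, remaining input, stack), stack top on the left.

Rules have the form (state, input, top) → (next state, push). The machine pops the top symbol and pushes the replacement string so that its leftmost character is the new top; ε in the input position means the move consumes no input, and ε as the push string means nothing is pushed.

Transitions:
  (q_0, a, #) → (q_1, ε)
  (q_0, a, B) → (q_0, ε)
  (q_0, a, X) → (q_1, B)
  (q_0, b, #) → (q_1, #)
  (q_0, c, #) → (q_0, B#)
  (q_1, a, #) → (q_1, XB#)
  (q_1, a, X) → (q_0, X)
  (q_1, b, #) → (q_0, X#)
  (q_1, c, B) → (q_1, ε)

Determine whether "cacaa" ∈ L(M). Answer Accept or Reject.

(q_0, cacaa, #)
  read c, top #: go to q_0, push B# → (q_0, acaa, B#)
  read a, top B: go to q_0, push ε → (q_0, caa, #)
  read c, top #: go to q_0, push B# → (q_0, aa, B#)
  read a, top B: go to q_0, push ε → (q_0, a, #)
  read a, top #: go to q_1, push ε → (q_1, ε, ε)
All input consumed and the stack is empty.

Accept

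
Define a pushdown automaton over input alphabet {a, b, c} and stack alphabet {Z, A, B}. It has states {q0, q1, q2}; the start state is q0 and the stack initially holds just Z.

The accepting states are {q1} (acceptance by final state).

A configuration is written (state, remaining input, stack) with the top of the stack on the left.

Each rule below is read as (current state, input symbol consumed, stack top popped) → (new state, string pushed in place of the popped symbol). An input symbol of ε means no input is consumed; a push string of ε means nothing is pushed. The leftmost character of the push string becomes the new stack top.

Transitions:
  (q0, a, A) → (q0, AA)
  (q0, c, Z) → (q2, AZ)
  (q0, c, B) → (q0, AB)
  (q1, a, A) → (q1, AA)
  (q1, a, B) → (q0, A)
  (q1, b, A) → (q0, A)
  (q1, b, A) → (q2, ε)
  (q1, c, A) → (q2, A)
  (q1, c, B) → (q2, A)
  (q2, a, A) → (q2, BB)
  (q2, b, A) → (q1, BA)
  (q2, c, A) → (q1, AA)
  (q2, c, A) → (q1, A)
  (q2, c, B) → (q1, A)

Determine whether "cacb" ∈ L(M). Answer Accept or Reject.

Reject

No computation consumes all input and reaches a final state.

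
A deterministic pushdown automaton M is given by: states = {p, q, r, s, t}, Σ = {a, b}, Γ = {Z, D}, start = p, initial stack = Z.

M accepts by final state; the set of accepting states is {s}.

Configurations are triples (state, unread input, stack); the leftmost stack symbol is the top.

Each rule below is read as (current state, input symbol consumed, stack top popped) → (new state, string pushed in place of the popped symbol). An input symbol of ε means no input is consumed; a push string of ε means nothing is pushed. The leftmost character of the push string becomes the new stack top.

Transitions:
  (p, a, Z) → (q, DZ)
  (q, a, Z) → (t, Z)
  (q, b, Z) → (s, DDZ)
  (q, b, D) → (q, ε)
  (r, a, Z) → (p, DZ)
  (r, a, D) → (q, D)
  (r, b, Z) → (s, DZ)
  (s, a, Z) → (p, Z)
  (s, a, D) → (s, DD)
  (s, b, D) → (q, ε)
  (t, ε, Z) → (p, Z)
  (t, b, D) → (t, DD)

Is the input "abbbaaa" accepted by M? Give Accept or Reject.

Reject

(p, abbbaaa, Z) ⊢ (q, bbbaaa, DZ) ⊢ (q, bbaaa, Z) ⊢ (s, baaa, DDZ) ⊢ (q, aaa, DZ)
No transition applies at (q, aaa, DZ); input not fully consumed.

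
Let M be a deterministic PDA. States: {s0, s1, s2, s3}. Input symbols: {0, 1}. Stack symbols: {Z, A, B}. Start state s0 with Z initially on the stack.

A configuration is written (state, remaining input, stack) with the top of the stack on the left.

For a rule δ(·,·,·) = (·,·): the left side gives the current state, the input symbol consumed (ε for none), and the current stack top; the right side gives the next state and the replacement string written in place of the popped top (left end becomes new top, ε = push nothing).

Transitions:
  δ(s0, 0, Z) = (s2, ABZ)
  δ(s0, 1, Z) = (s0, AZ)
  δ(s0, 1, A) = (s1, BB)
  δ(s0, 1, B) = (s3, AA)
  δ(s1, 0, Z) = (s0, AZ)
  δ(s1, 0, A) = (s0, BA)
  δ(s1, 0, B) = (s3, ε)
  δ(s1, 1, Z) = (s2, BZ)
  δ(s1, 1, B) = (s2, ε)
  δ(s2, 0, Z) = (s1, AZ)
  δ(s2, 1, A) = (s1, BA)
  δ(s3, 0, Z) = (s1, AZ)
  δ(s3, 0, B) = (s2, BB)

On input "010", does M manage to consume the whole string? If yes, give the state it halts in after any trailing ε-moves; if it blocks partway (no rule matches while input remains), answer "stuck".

(s0, 010, Z) ⊢ (s2, 10, ABZ) ⊢ (s1, 0, BABZ) ⊢ (s3, ε, ABZ)
All input consumed; M is in state s3.

s3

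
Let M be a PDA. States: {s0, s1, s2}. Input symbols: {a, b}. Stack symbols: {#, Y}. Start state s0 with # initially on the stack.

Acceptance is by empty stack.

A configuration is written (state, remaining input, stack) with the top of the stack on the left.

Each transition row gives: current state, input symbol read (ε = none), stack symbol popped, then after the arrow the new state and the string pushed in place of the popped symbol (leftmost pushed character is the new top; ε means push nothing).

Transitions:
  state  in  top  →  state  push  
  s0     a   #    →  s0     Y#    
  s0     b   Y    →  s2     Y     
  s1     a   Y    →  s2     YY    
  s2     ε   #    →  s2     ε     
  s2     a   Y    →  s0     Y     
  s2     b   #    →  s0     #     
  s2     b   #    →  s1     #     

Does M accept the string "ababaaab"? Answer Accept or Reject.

Reject

No computation consumes all input and empties the stack.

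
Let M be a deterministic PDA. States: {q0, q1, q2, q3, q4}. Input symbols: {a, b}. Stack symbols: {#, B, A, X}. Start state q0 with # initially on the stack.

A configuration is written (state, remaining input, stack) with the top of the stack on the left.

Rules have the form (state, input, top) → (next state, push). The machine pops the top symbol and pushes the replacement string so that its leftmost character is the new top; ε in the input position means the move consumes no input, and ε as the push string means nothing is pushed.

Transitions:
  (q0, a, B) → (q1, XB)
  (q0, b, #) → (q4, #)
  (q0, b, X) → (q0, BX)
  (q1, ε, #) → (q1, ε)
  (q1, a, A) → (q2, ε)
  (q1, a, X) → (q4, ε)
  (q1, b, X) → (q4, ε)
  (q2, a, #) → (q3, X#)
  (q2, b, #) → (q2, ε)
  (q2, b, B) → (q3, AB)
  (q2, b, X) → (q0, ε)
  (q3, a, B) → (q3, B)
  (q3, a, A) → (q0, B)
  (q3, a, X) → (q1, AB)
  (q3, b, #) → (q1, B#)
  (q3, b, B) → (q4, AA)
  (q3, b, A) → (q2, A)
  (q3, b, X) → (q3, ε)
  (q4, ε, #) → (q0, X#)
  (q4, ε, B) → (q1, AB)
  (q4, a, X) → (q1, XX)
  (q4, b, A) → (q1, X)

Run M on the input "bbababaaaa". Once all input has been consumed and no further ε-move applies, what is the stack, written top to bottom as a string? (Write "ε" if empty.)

BBX#

(q0, bbababaaaa, #)
  read b, top #: go to q4, push # → (q4, bababaaaa, #)
  ε-move, top #: go to q0, push X# → (q0, bababaaaa, X#)
  read b, top X: go to q0, push BX → (q0, ababaaaa, BX#)
  read a, top B: go to q1, push XB → (q1, babaaaa, XBX#)
  read b, top X: go to q4, push ε → (q4, abaaaa, BX#)
  ε-move, top B: go to q1, push AB → (q1, abaaaa, ABX#)
  read a, top A: go to q2, push ε → (q2, baaaa, BX#)
  read b, top B: go to q3, push AB → (q3, aaaa, ABX#)
  read a, top A: go to q0, push B → (q0, aaa, BBX#)
  read a, top B: go to q1, push XB → (q1, aa, XBBX#)
  read a, top X: go to q4, push ε → (q4, a, BBX#)
  ε-move, top B: go to q1, push AB → (q1, a, ABBX#)
  read a, top A: go to q2, push ε → (q2, ε, BBX#)
All input consumed in state q2 with stack BBX#.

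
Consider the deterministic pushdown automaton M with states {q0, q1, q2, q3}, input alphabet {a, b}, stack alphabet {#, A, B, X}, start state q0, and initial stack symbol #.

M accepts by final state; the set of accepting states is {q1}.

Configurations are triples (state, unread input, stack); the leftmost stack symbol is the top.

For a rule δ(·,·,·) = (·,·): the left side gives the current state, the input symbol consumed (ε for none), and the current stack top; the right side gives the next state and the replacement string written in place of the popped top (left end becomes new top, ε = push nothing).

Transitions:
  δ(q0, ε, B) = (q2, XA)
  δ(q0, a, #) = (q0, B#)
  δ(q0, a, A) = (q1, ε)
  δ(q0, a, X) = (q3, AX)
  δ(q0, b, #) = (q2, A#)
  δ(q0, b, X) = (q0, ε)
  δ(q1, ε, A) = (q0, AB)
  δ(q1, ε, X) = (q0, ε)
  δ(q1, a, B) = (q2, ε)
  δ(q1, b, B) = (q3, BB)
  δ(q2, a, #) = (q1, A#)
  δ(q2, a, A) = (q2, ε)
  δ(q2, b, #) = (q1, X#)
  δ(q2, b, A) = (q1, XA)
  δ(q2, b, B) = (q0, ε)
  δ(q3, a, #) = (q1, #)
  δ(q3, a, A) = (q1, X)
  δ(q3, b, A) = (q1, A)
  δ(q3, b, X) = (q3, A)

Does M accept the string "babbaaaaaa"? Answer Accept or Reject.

(q0, babbaaaaaa, #)
  read b, top #: go to q2, push A# → (q2, abbaaaaaa, A#)
  read a, top A: go to q2, push ε → (q2, bbaaaaaa, #)
  read b, top #: go to q1, push X# → (q1, baaaaaa, X#)
  ε-move, top X: go to q0, push ε → (q0, baaaaaa, #)
  read b, top #: go to q2, push A# → (q2, aaaaaa, A#)
  read a, top A: go to q2, push ε → (q2, aaaaa, #)
  read a, top #: go to q1, push A# → (q1, aaaa, A#)
  ε-move, top A: go to q0, push AB → (q0, aaaa, AB#)
  read a, top A: go to q1, push ε → (q1, aaa, B#)
  read a, top B: go to q2, push ε → (q2, aa, #)
  read a, top #: go to q1, push A# → (q1, a, A#)
  ε-move, top A: go to q0, push AB → (q0, a, AB#)
  read a, top A: go to q1, push ε → (q1, ε, B#)
All input consumed; state q1 ∈ F.

Accept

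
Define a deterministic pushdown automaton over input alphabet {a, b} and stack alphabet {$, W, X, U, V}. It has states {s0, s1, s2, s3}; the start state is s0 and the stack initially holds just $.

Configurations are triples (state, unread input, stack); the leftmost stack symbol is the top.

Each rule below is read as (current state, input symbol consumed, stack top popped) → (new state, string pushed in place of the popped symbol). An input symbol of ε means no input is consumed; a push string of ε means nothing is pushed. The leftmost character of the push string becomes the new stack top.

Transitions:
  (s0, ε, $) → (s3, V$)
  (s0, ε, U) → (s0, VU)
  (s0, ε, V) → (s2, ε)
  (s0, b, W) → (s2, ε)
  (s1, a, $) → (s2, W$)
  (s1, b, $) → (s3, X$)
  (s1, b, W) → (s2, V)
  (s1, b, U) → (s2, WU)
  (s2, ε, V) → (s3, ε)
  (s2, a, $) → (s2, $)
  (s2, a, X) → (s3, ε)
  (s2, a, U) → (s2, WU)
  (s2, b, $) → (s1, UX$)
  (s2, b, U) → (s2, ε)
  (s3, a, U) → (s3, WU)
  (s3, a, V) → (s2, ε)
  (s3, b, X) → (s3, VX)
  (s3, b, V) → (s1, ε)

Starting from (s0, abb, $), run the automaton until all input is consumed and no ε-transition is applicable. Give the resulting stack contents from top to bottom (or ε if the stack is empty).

(s0, abb, $) ⊢ (s3, abb, V$) ⊢ (s2, bb, $) ⊢ (s1, b, UX$) ⊢ (s2, ε, WUX$)
All input consumed in state s2 with stack WUX$.

WUX$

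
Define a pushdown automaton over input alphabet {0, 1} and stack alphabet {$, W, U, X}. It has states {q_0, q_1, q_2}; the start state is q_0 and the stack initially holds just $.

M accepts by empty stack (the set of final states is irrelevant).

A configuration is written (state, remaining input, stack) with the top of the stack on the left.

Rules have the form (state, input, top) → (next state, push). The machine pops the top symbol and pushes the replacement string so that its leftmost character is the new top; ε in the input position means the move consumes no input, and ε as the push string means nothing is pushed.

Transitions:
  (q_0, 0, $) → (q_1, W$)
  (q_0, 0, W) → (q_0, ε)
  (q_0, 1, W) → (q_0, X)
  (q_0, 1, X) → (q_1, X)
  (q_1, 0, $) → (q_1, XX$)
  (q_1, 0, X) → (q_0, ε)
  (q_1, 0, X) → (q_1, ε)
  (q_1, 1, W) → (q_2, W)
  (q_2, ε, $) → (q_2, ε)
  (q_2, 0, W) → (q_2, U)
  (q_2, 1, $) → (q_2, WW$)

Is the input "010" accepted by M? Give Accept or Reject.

Reject

No computation consumes all input and empties the stack.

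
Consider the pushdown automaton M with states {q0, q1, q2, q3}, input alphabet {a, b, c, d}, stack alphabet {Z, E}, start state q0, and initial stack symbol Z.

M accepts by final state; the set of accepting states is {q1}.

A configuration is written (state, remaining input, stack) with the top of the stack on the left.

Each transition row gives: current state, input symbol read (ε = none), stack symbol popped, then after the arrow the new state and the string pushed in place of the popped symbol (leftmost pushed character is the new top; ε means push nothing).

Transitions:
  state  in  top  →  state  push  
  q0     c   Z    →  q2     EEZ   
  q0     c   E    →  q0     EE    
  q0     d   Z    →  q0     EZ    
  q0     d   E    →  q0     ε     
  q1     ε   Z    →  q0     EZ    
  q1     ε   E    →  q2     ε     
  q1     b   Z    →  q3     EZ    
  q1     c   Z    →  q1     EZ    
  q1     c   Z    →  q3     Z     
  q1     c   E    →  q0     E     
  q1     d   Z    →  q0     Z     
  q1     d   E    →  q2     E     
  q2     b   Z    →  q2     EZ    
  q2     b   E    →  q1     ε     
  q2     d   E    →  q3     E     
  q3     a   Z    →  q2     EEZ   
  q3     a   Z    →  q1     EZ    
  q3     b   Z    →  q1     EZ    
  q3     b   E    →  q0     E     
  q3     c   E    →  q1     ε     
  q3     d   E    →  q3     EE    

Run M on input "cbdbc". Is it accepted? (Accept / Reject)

One accepting computation: (q0, cbdbc, Z) ⊢ (q2, bdbc, EEZ) ⊢ (q1, dbc, EZ) ⊢ (q2, bc, EZ) ⊢ (q1, c, Z) ⊢ (q1, ε, EZ)
All input consumed and state q1 ∈ F.

Accept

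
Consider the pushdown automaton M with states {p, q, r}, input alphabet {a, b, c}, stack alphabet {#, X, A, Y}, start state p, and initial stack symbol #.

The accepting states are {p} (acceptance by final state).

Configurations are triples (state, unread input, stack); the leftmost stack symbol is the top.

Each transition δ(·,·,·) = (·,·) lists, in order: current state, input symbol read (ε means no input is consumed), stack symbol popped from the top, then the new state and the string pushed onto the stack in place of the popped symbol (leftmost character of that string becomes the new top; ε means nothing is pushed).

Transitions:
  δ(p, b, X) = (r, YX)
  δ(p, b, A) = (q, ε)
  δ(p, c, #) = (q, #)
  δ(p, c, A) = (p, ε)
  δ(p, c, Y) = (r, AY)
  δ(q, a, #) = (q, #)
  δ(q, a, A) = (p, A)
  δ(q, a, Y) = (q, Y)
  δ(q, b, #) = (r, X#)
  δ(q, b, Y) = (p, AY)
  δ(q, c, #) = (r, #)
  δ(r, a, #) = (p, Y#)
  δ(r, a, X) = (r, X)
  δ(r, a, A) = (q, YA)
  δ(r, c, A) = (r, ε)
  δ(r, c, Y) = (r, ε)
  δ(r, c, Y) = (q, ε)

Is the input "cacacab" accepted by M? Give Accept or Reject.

Accept

One accepting computation: (p, cacacab, #) ⊢ (q, acacab, #) ⊢ (q, cacab, #) ⊢ (r, acab, #) ⊢ (p, cab, Y#) ⊢ (r, ab, AY#) ⊢ (q, b, YAY#) ⊢ (p, ε, AYAY#)
All input consumed and state p ∈ F.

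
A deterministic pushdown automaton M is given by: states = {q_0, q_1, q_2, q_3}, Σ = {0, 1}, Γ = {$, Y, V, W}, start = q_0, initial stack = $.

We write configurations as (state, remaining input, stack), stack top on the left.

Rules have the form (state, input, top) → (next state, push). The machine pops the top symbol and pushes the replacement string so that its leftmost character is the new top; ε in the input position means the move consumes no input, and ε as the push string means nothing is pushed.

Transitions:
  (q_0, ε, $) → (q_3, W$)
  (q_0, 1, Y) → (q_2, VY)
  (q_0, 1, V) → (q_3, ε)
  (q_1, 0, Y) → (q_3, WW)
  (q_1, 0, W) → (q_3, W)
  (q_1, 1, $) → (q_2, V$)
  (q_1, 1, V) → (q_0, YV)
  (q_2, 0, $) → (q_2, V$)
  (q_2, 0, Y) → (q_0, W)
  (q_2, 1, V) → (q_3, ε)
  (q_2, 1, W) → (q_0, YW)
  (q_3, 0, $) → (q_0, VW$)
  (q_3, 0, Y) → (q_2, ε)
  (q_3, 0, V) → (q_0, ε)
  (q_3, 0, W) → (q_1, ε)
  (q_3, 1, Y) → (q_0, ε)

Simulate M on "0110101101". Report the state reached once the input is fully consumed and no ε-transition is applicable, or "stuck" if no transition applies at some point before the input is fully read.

(q_0, 0110101101, $)
  ε-move, top $: go to q_3, push W$ → (q_3, 0110101101, W$)
  read 0, top W: go to q_1, push ε → (q_1, 110101101, $)
  read 1, top $: go to q_2, push V$ → (q_2, 10101101, V$)
  read 1, top V: go to q_3, push ε → (q_3, 0101101, $)
  read 0, top $: go to q_0, push VW$ → (q_0, 101101, VW$)
  read 1, top V: go to q_3, push ε → (q_3, 01101, W$)
  read 0, top W: go to q_1, push ε → (q_1, 1101, $)
  read 1, top $: go to q_2, push V$ → (q_2, 101, V$)
  read 1, top V: go to q_3, push ε → (q_3, 01, $)
  read 0, top $: go to q_0, push VW$ → (q_0, 1, VW$)
  read 1, top V: go to q_3, push ε → (q_3, ε, W$)
All input consumed; M is in state q_3.

q_3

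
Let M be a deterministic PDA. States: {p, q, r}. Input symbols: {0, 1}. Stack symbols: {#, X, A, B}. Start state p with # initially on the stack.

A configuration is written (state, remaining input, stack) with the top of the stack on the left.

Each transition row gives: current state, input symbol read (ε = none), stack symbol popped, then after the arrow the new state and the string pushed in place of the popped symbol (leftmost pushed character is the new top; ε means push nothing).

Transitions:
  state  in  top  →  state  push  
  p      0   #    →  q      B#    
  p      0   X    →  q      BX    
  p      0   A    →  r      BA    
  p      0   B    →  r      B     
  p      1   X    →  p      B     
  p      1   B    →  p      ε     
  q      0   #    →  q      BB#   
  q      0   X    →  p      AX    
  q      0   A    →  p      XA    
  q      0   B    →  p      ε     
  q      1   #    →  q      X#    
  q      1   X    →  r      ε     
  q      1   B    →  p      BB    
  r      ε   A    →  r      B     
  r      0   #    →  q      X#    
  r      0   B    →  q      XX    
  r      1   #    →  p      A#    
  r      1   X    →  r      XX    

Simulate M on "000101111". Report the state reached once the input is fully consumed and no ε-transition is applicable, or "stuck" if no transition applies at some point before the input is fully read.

stuck

(p, 000101111, #) ⊢ (q, 00101111, B#) ⊢ (p, 0101111, #) ⊢ (q, 101111, B#) ⊢ (p, 01111, BB#) ⊢ (r, 1111, BB#)
No transition for (r, 1, top B); M blocks with input 1111 remaining.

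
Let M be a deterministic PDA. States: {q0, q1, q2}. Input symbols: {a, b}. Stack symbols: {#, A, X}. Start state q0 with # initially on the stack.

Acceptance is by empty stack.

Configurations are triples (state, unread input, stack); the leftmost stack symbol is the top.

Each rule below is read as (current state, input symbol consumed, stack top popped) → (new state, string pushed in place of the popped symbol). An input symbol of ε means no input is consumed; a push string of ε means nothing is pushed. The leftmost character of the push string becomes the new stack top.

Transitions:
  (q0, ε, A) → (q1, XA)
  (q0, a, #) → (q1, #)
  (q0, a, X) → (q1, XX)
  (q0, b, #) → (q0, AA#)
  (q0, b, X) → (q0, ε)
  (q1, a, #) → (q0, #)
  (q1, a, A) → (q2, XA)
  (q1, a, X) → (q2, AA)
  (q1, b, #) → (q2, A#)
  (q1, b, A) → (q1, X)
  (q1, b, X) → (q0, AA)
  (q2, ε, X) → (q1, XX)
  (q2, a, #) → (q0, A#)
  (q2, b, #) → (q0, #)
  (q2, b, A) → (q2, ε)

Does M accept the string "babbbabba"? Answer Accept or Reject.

(q0, babbbabba, #)
  read b, top #: go to q0, push AA# → (q0, abbbabba, AA#)
  ε-move, top A: go to q1, push XA → (q1, abbbabba, XAA#)
  read a, top X: go to q2, push AA → (q2, bbbabba, AAAA#)
  read b, top A: go to q2, push ε → (q2, bbabba, AAA#)
  read b, top A: go to q2, push ε → (q2, babba, AA#)
  read b, top A: go to q2, push ε → (q2, abba, A#)
No transition applies at (q2, abba, A#); input not fully consumed.

Reject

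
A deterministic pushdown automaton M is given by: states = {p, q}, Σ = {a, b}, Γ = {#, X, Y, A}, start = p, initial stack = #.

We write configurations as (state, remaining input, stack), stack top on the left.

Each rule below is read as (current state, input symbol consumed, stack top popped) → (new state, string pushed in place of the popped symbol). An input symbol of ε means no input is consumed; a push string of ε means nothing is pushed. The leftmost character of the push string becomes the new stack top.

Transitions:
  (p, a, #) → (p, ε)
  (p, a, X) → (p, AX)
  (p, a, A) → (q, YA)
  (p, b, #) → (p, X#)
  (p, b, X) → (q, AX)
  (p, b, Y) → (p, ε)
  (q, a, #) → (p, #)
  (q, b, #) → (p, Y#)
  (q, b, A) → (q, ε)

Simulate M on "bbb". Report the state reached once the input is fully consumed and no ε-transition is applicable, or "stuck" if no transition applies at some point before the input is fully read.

q

(p, bbb, #) ⊢ (p, bb, X#) ⊢ (q, b, AX#) ⊢ (q, ε, X#)
All input consumed; M is in state q.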